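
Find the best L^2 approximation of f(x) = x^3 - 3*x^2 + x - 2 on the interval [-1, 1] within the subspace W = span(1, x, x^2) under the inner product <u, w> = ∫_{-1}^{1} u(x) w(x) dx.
g(x) = -3*x^2 + 8*x/5 - 2

The best approximation g ∈ W is the orthogonal projection of f onto W. Writing g = a_0 + a_1 x + a_2 x^2, the coefficients solve the normal equations G · a = b where
  G_{ij} = <φ_i, φ_j> and b_i = <f, φ_i>, with φ_0 = 1, φ_1 = x, φ_2 = x^2.
G =
  [2, 0, 2/3]
  [0, 2/3, 0]
  [2/3, 0, 2/5],
b = (-6, 16/15, -38/15).
Solving gives a_0 = -2, a_1 = 8/5, a_2 = -3, so
  g(x) = -3*x^2 + 8*x/5 - 2.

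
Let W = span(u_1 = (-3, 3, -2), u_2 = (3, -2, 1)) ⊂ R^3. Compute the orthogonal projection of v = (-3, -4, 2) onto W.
proj_W(v) = (-48/19, -49/19, 65/19)

Set up U = [u_1 | ... | u_2] ∈ R^(3×2). The projector onto W = col(U) is P = U (U^T U)^(-1) U^T.
Compute U^T U =
  [22, -17]
  [-17, 14],
and U^T v = (-7, 1).
Solve U^T U · c = U^T v for the coefficients: c = (-81/19, -97/19). The projection is proj_W(v) = U c.
Check: (v - proj_W(v)) · u_1 = 0  (should be 0).
Check: (v - proj_W(v)) · u_2 = 0  (should be 0).
Result: proj_W(v) = (-48/19, -49/19, 65/19).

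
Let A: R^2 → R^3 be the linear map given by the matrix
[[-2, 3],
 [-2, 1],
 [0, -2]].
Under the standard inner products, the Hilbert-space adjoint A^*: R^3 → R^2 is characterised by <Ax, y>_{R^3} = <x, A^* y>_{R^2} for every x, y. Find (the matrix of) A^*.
A^* = A^T =
[[-2, -2, 0],
 [3, 1, -2]]

For real matrices with standard dot products, the defining identity <Ax, y> = <x, A^* y> gives (Ax)^T y = x^T (A^*) y, i.e. x^T A^T y = x^T (A^*) y. Since this holds for all x, y, we must have A^* = A^T. Therefore
A^* =
[[-2, -2, 0],
 [3, 1, -2]].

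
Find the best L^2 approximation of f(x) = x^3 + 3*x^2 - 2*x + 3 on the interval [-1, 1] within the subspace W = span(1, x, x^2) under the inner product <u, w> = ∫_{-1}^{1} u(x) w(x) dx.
g(x) = 3*x^2 - 7*x/5 + 3

The best approximation g ∈ W is the orthogonal projection of f onto W. Writing g = a_0 + a_1 x + a_2 x^2, the coefficients solve the normal equations G · a = b where
  G_{ij} = <φ_i, φ_j> and b_i = <f, φ_i>, with φ_0 = 1, φ_1 = x, φ_2 = x^2.
G =
  [2, 0, 2/3]
  [0, 2/3, 0]
  [2/3, 0, 2/5],
b = (8, -14/15, 16/5).
Solving gives a_0 = 3, a_1 = -7/5, a_2 = 3, so
  g(x) = 3*x^2 - 7*x/5 + 3.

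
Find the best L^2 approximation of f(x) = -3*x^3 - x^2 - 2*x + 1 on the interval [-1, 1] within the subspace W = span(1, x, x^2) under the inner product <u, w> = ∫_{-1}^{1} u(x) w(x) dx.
g(x) = -x^2 - 19*x/5 + 1

The best approximation g ∈ W is the orthogonal projection of f onto W. Writing g = a_0 + a_1 x + a_2 x^2, the coefficients solve the normal equations G · a = b where
  G_{ij} = <φ_i, φ_j> and b_i = <f, φ_i>, with φ_0 = 1, φ_1 = x, φ_2 = x^2.
G =
  [2, 0, 2/3]
  [0, 2/3, 0]
  [2/3, 0, 2/5],
b = (4/3, -38/15, 4/15).
Solving gives a_0 = 1, a_1 = -19/5, a_2 = -1, so
  g(x) = -x^2 - 19*x/5 + 1.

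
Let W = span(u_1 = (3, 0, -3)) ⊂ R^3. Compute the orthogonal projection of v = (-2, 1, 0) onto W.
proj_W(v) = (-1, 0, 1)

Set up U = [u_1 | ... | u_1] ∈ R^(3×1). The projector onto W = col(U) is P = U (U^T U)^(-1) U^T.
Compute U^T U =
  [18],
and U^T v = (-6).
Solve U^T U · c = U^T v for the coefficients: c = (-1/3). The projection is proj_W(v) = U c.
Check: (v - proj_W(v)) · u_1 = 0  (should be 0).
Result: proj_W(v) = (-1, 0, 1).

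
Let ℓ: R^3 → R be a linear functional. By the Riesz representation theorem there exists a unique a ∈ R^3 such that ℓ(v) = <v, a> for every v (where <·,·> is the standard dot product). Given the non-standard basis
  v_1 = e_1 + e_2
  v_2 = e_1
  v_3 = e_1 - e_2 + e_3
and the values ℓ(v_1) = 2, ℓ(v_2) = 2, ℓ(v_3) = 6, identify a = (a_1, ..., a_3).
a = (2, 0, 4)

Write a = (a_1, ..., a_3) in the standard basis. For each basis vector v_i, ℓ(v_i) = <v_i, a> is a linear equation in the a_j's. Collect the n equations into a matrix system V a = ℓ, where row i of V is v_i (expressed in the standard basis). Since V is invertible (lower-triangular with 1s on the diagonal, up to permutation), solve by back-substitution:
  V =
[[1, 1, 0],
 [1, 0, 0],
 [1, -1, 1]]
  V a = (2, 2, 6)
Solving gives a = (2, 0, 4).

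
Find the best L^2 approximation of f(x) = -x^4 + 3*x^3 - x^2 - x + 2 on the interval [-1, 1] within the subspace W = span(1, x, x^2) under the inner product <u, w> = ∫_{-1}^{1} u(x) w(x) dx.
g(x) = -13*x^2/7 + 4*x/5 + 73/35

The best approximation g ∈ W is the orthogonal projection of f onto W. Writing g = a_0 + a_1 x + a_2 x^2, the coefficients solve the normal equations G · a = b where
  G_{ij} = <φ_i, φ_j> and b_i = <f, φ_i>, with φ_0 = 1, φ_1 = x, φ_2 = x^2.
G =
  [2, 0, 2/3]
  [0, 2/3, 0]
  [2/3, 0, 2/5],
b = (44/15, 8/15, 68/105).
Solving gives a_0 = 73/35, a_1 = 4/5, a_2 = -13/7, so
  g(x) = -13*x^2/7 + 4*x/5 + 73/35.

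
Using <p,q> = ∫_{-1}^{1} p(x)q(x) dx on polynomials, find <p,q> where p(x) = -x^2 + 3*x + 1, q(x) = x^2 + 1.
<p,q> = 8/5

Expand the product: p(x)·q(x) = -x^4 + 3*x^3 + 3*x + 1.
∫_{-1}^{1} of each monomial x^k gives [2/(k+1) if k even, 0 if k odd]. Integrating term-by-term (or equivalently evaluating the antiderivative F(x) = -x^5/5 + 3*x^4/4 + 3*x^2/2 + x at the endpoints):
  F(1) − F(−1) = 61/20 − (29/20) = 8/5.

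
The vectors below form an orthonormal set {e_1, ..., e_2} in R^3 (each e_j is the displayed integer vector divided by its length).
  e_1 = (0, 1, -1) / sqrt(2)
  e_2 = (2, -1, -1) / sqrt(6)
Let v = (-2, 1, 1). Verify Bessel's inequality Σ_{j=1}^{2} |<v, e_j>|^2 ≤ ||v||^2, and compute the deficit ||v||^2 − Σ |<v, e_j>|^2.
Σ |<v, e_j>|^2 = 6; ||v||^2 = 6; deficit = 0

Write each e_j = u_j / sqrt(<u_j, u_j>) where u_j is the displayed integer vector. Then <v, e_j> = <v, u_j> / sqrt(<u_j, u_j>), so |<v, e_j>|^2 = <v, u_j>^2 / <u_j, u_j>.
Coefficients: <v, e_1> = 0/sqrt(2), <v, e_2> = -6/sqrt(6).
Square and sum: Σ |<v, e_j>|^2 = 6.
Compute ||v||^2 = v·v = 6.
Deficit = 6 − 6 = 0 ≥ 0, confirming Bessel's inequality. (The deficit equals ||v − Σ <v,e_j> e_j||^2, the squared distance from v to span{e_j}.)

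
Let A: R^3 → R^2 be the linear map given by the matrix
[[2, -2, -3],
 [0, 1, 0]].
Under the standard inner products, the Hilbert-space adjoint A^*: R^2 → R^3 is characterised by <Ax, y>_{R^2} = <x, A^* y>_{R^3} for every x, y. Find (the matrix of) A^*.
A^* = A^T =
[[2, 0],
 [-2, 1],
 [-3, 0]]

For real matrices with standard dot products, the defining identity <Ax, y> = <x, A^* y> gives (Ax)^T y = x^T (A^*) y, i.e. x^T A^T y = x^T (A^*) y. Since this holds for all x, y, we must have A^* = A^T. Therefore
A^* =
[[2, 0],
 [-2, 1],
 [-3, 0]].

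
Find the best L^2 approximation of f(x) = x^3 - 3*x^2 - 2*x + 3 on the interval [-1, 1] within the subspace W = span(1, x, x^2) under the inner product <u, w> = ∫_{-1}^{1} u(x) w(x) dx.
g(x) = -3*x^2 - 7*x/5 + 3

The best approximation g ∈ W is the orthogonal projection of f onto W. Writing g = a_0 + a_1 x + a_2 x^2, the coefficients solve the normal equations G · a = b where
  G_{ij} = <φ_i, φ_j> and b_i = <f, φ_i>, with φ_0 = 1, φ_1 = x, φ_2 = x^2.
G =
  [2, 0, 2/3]
  [0, 2/3, 0]
  [2/3, 0, 2/5],
b = (4, -14/15, 4/5).
Solving gives a_0 = 3, a_1 = -7/5, a_2 = -3, so
  g(x) = -3*x^2 - 7*x/5 + 3.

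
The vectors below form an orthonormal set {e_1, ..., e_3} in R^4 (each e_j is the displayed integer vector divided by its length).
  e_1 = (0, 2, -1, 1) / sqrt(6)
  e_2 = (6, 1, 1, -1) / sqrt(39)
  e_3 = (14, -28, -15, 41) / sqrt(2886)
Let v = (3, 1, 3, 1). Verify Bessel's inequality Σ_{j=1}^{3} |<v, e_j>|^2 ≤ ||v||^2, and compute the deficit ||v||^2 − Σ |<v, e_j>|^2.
Σ |<v, e_j>|^2 = 1259/111; ||v||^2 = 20; deficit = 961/111

Write each e_j = u_j / sqrt(<u_j, u_j>) where u_j is the displayed integer vector. Then <v, e_j> = <v, u_j> / sqrt(<u_j, u_j>), so |<v, e_j>|^2 = <v, u_j>^2 / <u_j, u_j>.
Coefficients: <v, e_1> = 0/sqrt(6), <v, e_2> = 21/sqrt(39), <v, e_3> = 10/sqrt(2886).
Square and sum: Σ |<v, e_j>|^2 = 1259/111.
Compute ||v||^2 = v·v = 20.
Deficit = 20 − 1259/111 = 961/111 ≥ 0, confirming Bessel's inequality. (The deficit equals ||v − Σ <v,e_j> e_j||^2, the squared distance from v to span{e_j}.)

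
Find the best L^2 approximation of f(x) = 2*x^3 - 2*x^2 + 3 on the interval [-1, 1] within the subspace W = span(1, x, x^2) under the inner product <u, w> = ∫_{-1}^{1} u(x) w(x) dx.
g(x) = -2*x^2 + 6*x/5 + 3

The best approximation g ∈ W is the orthogonal projection of f onto W. Writing g = a_0 + a_1 x + a_2 x^2, the coefficients solve the normal equations G · a = b where
  G_{ij} = <φ_i, φ_j> and b_i = <f, φ_i>, with φ_0 = 1, φ_1 = x, φ_2 = x^2.
G =
  [2, 0, 2/3]
  [0, 2/3, 0]
  [2/3, 0, 2/5],
b = (14/3, 4/5, 6/5).
Solving gives a_0 = 3, a_1 = 6/5, a_2 = -2, so
  g(x) = -2*x^2 + 6*x/5 + 3.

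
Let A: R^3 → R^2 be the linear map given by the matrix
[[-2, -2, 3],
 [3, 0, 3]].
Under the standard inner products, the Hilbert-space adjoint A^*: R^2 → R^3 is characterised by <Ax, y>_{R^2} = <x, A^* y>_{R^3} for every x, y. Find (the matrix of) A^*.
A^* = A^T =
[[-2, 3],
 [-2, 0],
 [3, 3]]

For real matrices with standard dot products, the defining identity <Ax, y> = <x, A^* y> gives (Ax)^T y = x^T (A^*) y, i.e. x^T A^T y = x^T (A^*) y. Since this holds for all x, y, we must have A^* = A^T. Therefore
A^* =
[[-2, 3],
 [-2, 0],
 [3, 3]].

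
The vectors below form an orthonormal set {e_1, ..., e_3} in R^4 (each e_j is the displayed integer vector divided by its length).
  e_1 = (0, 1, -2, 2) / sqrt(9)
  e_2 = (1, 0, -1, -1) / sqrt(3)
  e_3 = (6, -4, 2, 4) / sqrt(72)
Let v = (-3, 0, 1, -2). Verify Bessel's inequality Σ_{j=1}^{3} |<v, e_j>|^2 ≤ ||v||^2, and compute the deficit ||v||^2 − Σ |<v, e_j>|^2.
Σ |<v, e_j>|^2 = 40/3; ||v||^2 = 14; deficit = 2/3

Write each e_j = u_j / sqrt(<u_j, u_j>) where u_j is the displayed integer vector. Then <v, e_j> = <v, u_j> / sqrt(<u_j, u_j>), so |<v, e_j>|^2 = <v, u_j>^2 / <u_j, u_j>.
Coefficients: <v, e_1> = -6/sqrt(9), <v, e_2> = -2/sqrt(3), <v, e_3> = -24/sqrt(72).
Square and sum: Σ |<v, e_j>|^2 = 40/3.
Compute ||v||^2 = v·v = 14.
Deficit = 14 − 40/3 = 2/3 ≥ 0, confirming Bessel's inequality. (The deficit equals ||v − Σ <v,e_j> e_j||^2, the squared distance from v to span{e_j}.)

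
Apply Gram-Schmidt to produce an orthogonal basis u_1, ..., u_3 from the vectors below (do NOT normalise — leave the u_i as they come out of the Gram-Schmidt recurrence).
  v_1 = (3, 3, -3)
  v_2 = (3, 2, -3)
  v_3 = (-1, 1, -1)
Orthogonal basis:
  u_1 = (3, 3, -3)
  u_2 = (1/3, -2/3, -1/3)
  u_3 = (-1, 0, -1)

Apply the Gram-Schmidt recurrence
  u_1 = v_1
  u_i = v_i − Σ_{j<i} ((v_i · u_j) / (u_j · u_j)) · u_j.

Step by step this gives:
  u_1 = (3, 3, -3)
  u_2 = (1/3, -2/3, -1/3)
  u_3 = (-1, 0, -1)

Orthogonality check:
  u_2 · u_1 = 0 (should be 0)
  u_3 · u_1 = 0 (should be 0)
  u_3 · u_2 = 0 (should be 0)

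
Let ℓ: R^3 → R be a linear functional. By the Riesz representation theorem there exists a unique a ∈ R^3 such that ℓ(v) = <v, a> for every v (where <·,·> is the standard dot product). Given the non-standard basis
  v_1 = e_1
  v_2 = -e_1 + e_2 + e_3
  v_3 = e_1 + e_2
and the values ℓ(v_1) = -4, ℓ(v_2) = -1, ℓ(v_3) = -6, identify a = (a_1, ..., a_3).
a = (-4, -2, -3)

Write a = (a_1, ..., a_3) in the standard basis. For each basis vector v_i, ℓ(v_i) = <v_i, a> is a linear equation in the a_j's. Collect the n equations into a matrix system V a = ℓ, where row i of V is v_i (expressed in the standard basis). Since V is invertible (lower-triangular with 1s on the diagonal, up to permutation), solve by back-substitution:
  V =
[[1, 0, 0],
 [-1, 1, 1],
 [1, 1, 0]]
  V a = (-4, -1, -6)
Solving gives a = (-4, -2, -3).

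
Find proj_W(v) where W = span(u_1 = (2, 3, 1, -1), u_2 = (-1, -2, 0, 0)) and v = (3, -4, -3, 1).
proj_W(v) = (-15/11, -20/11, -10/11, 10/11)

Set up U = [u_1 | ... | u_2] ∈ R^(4×2). The projector onto W = col(U) is P = U (U^T U)^(-1) U^T.
Compute U^T U =
  [15, -8]
  [-8, 5],
and U^T v = (-10, 5).
Solve U^T U · c = U^T v for the coefficients: c = (-10/11, -5/11). The projection is proj_W(v) = U c.
Check: (v - proj_W(v)) · u_1 = 0  (should be 0).
Check: (v - proj_W(v)) · u_2 = 0  (should be 0).
Result: proj_W(v) = (-15/11, -20/11, -10/11, 10/11).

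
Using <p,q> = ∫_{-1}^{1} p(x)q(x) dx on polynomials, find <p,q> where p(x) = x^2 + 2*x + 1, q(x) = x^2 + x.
<p,q> = 12/5

Expand the product: p(x)·q(x) = x^4 + 3*x^3 + 3*x^2 + x.
∫_{-1}^{1} of each monomial x^k gives [2/(k+1) if k even, 0 if k odd]. Integrating term-by-term (or equivalently evaluating the antiderivative F(x) = x^5/5 + 3*x^4/4 + x^3 + x^2/2 at the endpoints):
  F(1) − F(−1) = 49/20 − (1/20) = 12/5.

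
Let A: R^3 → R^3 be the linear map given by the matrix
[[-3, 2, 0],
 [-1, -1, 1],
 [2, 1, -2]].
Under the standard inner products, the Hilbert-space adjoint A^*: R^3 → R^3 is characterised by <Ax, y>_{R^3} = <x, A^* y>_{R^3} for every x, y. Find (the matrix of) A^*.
A^* = A^T =
[[-3, -1, 2],
 [2, -1, 1],
 [0, 1, -2]]

For real matrices with standard dot products, the defining identity <Ax, y> = <x, A^* y> gives (Ax)^T y = x^T (A^*) y, i.e. x^T A^T y = x^T (A^*) y. Since this holds for all x, y, we must have A^* = A^T. Therefore
A^* =
[[-3, -1, 2],
 [2, -1, 1],
 [0, 1, -2]].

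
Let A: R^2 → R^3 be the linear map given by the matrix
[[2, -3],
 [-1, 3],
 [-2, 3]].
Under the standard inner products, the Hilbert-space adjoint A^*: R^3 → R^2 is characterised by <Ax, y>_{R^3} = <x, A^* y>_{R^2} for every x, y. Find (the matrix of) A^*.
A^* = A^T =
[[2, -1, -2],
 [-3, 3, 3]]

For real matrices with standard dot products, the defining identity <Ax, y> = <x, A^* y> gives (Ax)^T y = x^T (A^*) y, i.e. x^T A^T y = x^T (A^*) y. Since this holds for all x, y, we must have A^* = A^T. Therefore
A^* =
[[2, -1, -2],
 [-3, 3, 3]].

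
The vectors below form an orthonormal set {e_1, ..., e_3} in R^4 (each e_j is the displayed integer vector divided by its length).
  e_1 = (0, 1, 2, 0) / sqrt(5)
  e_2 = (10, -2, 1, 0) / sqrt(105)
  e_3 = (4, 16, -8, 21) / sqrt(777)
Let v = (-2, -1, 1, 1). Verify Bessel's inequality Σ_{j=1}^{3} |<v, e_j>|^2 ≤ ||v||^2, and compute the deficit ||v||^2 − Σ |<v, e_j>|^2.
Σ |<v, e_j>|^2 = 115/37; ||v||^2 = 7; deficit = 144/37

Write each e_j = u_j / sqrt(<u_j, u_j>) where u_j is the displayed integer vector. Then <v, e_j> = <v, u_j> / sqrt(<u_j, u_j>), so |<v, e_j>|^2 = <v, u_j>^2 / <u_j, u_j>.
Coefficients: <v, e_1> = 1/sqrt(5), <v, e_2> = -17/sqrt(105), <v, e_3> = -11/sqrt(777).
Square and sum: Σ |<v, e_j>|^2 = 115/37.
Compute ||v||^2 = v·v = 7.
Deficit = 7 − 115/37 = 144/37 ≥ 0, confirming Bessel's inequality. (The deficit equals ||v − Σ <v,e_j> e_j||^2, the squared distance from v to span{e_j}.)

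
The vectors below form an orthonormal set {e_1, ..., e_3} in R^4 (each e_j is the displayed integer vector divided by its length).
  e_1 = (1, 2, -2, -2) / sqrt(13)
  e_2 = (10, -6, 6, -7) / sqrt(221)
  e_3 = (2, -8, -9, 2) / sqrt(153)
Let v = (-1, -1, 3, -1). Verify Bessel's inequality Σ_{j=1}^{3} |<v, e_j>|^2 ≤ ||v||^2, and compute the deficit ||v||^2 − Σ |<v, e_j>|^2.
Σ |<v, e_j>|^2 = 83/9; ||v||^2 = 12; deficit = 25/9

Write each e_j = u_j / sqrt(<u_j, u_j>) where u_j is the displayed integer vector. Then <v, e_j> = <v, u_j> / sqrt(<u_j, u_j>), so |<v, e_j>|^2 = <v, u_j>^2 / <u_j, u_j>.
Coefficients: <v, e_1> = -7/sqrt(13), <v, e_2> = 21/sqrt(221), <v, e_3> = -23/sqrt(153).
Square and sum: Σ |<v, e_j>|^2 = 83/9.
Compute ||v||^2 = v·v = 12.
Deficit = 12 − 83/9 = 25/9 ≥ 0, confirming Bessel's inequality. (The deficit equals ||v − Σ <v,e_j> e_j||^2, the squared distance from v to span{e_j}.)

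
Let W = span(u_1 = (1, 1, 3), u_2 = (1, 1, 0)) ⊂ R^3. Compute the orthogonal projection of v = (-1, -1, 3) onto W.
proj_W(v) = (-1, -1, 3)

Set up U = [u_1 | ... | u_2] ∈ R^(3×2). The projector onto W = col(U) is P = U (U^T U)^(-1) U^T.
Compute U^T U =
  [11, 2]
  [2, 2],
and U^T v = (7, -2).
Solve U^T U · c = U^T v for the coefficients: c = (1, -2). The projection is proj_W(v) = U c.
Check: (v - proj_W(v)) · u_1 = 0  (should be 0).
Check: (v - proj_W(v)) · u_2 = 0  (should be 0).
Result: proj_W(v) = (-1, -1, 3).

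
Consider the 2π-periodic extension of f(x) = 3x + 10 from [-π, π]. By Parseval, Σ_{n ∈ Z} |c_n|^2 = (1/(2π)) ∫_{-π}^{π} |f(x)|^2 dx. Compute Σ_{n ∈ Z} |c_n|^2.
Σ |c_n|^2 = 3π^2 + 100

Expand and integrate term by term over [-π, π]:
  ∫ (3x)^2 dx = 9·(2π^3/3); ∫ 2·3·(10)·x dx = 0 (odd integrand); ∫ 10^2 dx = 100·2π.
So (1/(2π)) ∫_{-π}^{π} (3x + 10)^2 dx = 9π^2/3 + 100 = 3π^2 + 100.
Parseval ⇒ Σ |c_n|^2 = 3π^2 + 100.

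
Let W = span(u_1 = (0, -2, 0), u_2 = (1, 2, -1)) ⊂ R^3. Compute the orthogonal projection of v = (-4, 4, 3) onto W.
proj_W(v) = (-7/2, 4, 7/2)

Set up U = [u_1 | ... | u_2] ∈ R^(3×2). The projector onto W = col(U) is P = U (U^T U)^(-1) U^T.
Compute U^T U =
  [4, -4]
  [-4, 6],
and U^T v = (-8, 1).
Solve U^T U · c = U^T v for the coefficients: c = (-11/2, -7/2). The projection is proj_W(v) = U c.
Check: (v - proj_W(v)) · u_1 = 0  (should be 0).
Check: (v - proj_W(v)) · u_2 = 0  (should be 0).
Result: proj_W(v) = (-7/2, 4, 7/2).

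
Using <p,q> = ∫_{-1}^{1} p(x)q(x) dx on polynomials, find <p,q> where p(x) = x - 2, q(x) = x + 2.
<p,q> = -22/3

Expand the product: p(x)·q(x) = x^2 - 4.
∫_{-1}^{1} of each monomial x^k gives [2/(k+1) if k even, 0 if k odd]. Integrating term-by-term (or equivalently evaluating the antiderivative F(x) = x^3/3 - 4*x at the endpoints):
  F(1) − F(−1) = -11/3 − (11/3) = -22/3.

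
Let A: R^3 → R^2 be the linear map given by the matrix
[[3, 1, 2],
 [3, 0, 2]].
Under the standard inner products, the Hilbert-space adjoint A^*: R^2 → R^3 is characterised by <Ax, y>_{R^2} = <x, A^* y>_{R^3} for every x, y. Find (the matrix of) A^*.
A^* = A^T =
[[3, 3],
 [1, 0],
 [2, 2]]

For real matrices with standard dot products, the defining identity <Ax, y> = <x, A^* y> gives (Ax)^T y = x^T (A^*) y, i.e. x^T A^T y = x^T (A^*) y. Since this holds for all x, y, we must have A^* = A^T. Therefore
A^* =
[[3, 3],
 [1, 0],
 [2, 2]].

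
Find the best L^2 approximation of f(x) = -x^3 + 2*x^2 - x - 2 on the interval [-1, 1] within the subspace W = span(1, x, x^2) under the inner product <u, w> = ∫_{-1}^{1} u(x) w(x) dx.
g(x) = 2*x^2 - 8*x/5 - 2

The best approximation g ∈ W is the orthogonal projection of f onto W. Writing g = a_0 + a_1 x + a_2 x^2, the coefficients solve the normal equations G · a = b where
  G_{ij} = <φ_i, φ_j> and b_i = <f, φ_i>, with φ_0 = 1, φ_1 = x, φ_2 = x^2.
G =
  [2, 0, 2/3]
  [0, 2/3, 0]
  [2/3, 0, 2/5],
b = (-8/3, -16/15, -8/15).
Solving gives a_0 = -2, a_1 = -8/5, a_2 = 2, so
  g(x) = 2*x^2 - 8*x/5 - 2.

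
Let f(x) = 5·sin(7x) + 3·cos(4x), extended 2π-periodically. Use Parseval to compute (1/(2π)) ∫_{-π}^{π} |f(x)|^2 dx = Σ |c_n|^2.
Σ |c_n|^2 = 17

Expand |f|^2 and use orthogonality of {sin(nx), cos(mx)} on [-π, π]:
  ∫_{-π}^{π} sin(nx)^2 dx = π, ∫ cos(mx)^2 dx = π, and cross terms integrate to 0.
So ∫_{-π}^{π} f(x)^2 dx = 5^2 · π + 3^2 · π = (25 + 9)π.
Divide by 2π: (25 + 9)/2 = 17.
By Parseval, this equals Σ |c_n|^2.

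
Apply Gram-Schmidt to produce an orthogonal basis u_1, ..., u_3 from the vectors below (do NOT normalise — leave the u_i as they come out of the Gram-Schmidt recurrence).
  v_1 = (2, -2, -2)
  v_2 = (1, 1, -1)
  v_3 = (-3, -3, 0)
Orthogonal basis:
  u_1 = (2, -2, -2)
  u_2 = (2/3, 4/3, -2/3)
  u_3 = (-3/2, 0, -3/2)

Apply the Gram-Schmidt recurrence
  u_1 = v_1
  u_i = v_i − Σ_{j<i} ((v_i · u_j) / (u_j · u_j)) · u_j.

Step by step this gives:
  u_1 = (2, -2, -2)
  u_2 = (2/3, 4/3, -2/3)
  u_3 = (-3/2, 0, -3/2)

Orthogonality check:
  u_2 · u_1 = 0 (should be 0)
  u_3 · u_1 = 0 (should be 0)
  u_3 · u_2 = 0 (should be 0)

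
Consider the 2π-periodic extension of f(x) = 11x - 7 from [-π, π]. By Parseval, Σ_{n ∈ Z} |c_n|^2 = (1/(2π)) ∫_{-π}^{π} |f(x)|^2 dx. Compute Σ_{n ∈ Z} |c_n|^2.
Σ |c_n|^2 = 121π^2/3 + 49

Expand and integrate term by term over [-π, π]:
  ∫ (11x)^2 dx = 121·(2π^3/3); ∫ 2·11·(-7)·x dx = 0 (odd integrand); ∫ (-7)^2 dx = 49·2π.
So (1/(2π)) ∫_{-π}^{π} (11x - 7)^2 dx = 121π^2/3 + 49 = 121π^2/3 + 49.
Parseval ⇒ Σ |c_n|^2 = 121π^2/3 + 49.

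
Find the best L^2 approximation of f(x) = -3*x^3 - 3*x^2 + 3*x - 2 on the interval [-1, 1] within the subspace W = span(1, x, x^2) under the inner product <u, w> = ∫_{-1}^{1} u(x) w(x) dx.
g(x) = -3*x^2 + 6*x/5 - 2

The best approximation g ∈ W is the orthogonal projection of f onto W. Writing g = a_0 + a_1 x + a_2 x^2, the coefficients solve the normal equations G · a = b where
  G_{ij} = <φ_i, φ_j> and b_i = <f, φ_i>, with φ_0 = 1, φ_1 = x, φ_2 = x^2.
G =
  [2, 0, 2/3]
  [0, 2/3, 0]
  [2/3, 0, 2/5],
b = (-6, 4/5, -38/15).
Solving gives a_0 = -2, a_1 = 6/5, a_2 = -3, so
  g(x) = -3*x^2 + 6*x/5 - 2.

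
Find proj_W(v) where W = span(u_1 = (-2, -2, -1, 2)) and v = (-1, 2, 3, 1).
proj_W(v) = (6/13, 6/13, 3/13, -6/13)

Set up U = [u_1 | ... | u_1] ∈ R^(4×1). The projector onto W = col(U) is P = U (U^T U)^(-1) U^T.
Compute U^T U =
  [13],
and U^T v = (-3).
Solve U^T U · c = U^T v for the coefficients: c = (-3/13). The projection is proj_W(v) = U c.
Check: (v - proj_W(v)) · u_1 = 0  (should be 0).
Result: proj_W(v) = (6/13, 6/13, 3/13, -6/13).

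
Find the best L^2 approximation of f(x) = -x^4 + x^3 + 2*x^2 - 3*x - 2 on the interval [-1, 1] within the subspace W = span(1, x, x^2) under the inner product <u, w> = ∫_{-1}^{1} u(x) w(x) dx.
g(x) = 8*x^2/7 - 12*x/5 - 67/35

The best approximation g ∈ W is the orthogonal projection of f onto W. Writing g = a_0 + a_1 x + a_2 x^2, the coefficients solve the normal equations G · a = b where
  G_{ij} = <φ_i, φ_j> and b_i = <f, φ_i>, with φ_0 = 1, φ_1 = x, φ_2 = x^2.
G =
  [2, 0, 2/3]
  [0, 2/3, 0]
  [2/3, 0, 2/5],
b = (-46/15, -8/5, -86/105).
Solving gives a_0 = -67/35, a_1 = -12/5, a_2 = 8/7, so
  g(x) = 8*x^2/7 - 12*x/5 - 67/35.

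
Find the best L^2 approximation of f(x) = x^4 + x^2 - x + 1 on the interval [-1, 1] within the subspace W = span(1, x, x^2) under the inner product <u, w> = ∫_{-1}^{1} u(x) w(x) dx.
g(x) = 13*x^2/7 - x + 32/35

The best approximation g ∈ W is the orthogonal projection of f onto W. Writing g = a_0 + a_1 x + a_2 x^2, the coefficients solve the normal equations G · a = b where
  G_{ij} = <φ_i, φ_j> and b_i = <f, φ_i>, with φ_0 = 1, φ_1 = x, φ_2 = x^2.
G =
  [2, 0, 2/3]
  [0, 2/3, 0]
  [2/3, 0, 2/5],
b = (46/15, -2/3, 142/105).
Solving gives a_0 = 32/35, a_1 = -1, a_2 = 13/7, so
  g(x) = 13*x^2/7 - x + 32/35.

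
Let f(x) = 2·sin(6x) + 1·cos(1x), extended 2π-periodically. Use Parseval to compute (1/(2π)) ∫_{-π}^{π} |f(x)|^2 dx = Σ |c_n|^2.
Σ |c_n|^2 = 5/2

Expand |f|^2 and use orthogonality of {sin(nx), cos(mx)} on [-π, π]:
  ∫_{-π}^{π} sin(nx)^2 dx = π, ∫ cos(mx)^2 dx = π, and cross terms integrate to 0.
So ∫_{-π}^{π} f(x)^2 dx = 2^2 · π + 1^2 · π = (4 + 1)π.
Divide by 2π: (4 + 1)/2 = 5/2.
By Parseval, this equals Σ |c_n|^2.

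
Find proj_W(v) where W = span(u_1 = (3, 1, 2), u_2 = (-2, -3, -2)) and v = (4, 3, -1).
proj_W(v) = (160/69, 149/69, 134/69)

Set up U = [u_1 | ... | u_2] ∈ R^(3×2). The projector onto W = col(U) is P = U (U^T U)^(-1) U^T.
Compute U^T U =
  [14, -13]
  [-13, 17],
and U^T v = (13, -15).
Solve U^T U · c = U^T v for the coefficients: c = (26/69, -41/69). The projection is proj_W(v) = U c.
Check: (v - proj_W(v)) · u_1 = 0  (should be 0).
Check: (v - proj_W(v)) · u_2 = 0  (should be 0).
Result: proj_W(v) = (160/69, 149/69, 134/69).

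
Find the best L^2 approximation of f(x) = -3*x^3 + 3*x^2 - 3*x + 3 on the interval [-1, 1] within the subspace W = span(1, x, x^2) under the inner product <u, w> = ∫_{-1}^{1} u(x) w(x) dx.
g(x) = 3*x^2 - 24*x/5 + 3

The best approximation g ∈ W is the orthogonal projection of f onto W. Writing g = a_0 + a_1 x + a_2 x^2, the coefficients solve the normal equations G · a = b where
  G_{ij} = <φ_i, φ_j> and b_i = <f, φ_i>, with φ_0 = 1, φ_1 = x, φ_2 = x^2.
G =
  [2, 0, 2/3]
  [0, 2/3, 0]
  [2/3, 0, 2/5],
b = (8, -16/5, 16/5).
Solving gives a_0 = 3, a_1 = -24/5, a_2 = 3, so
  g(x) = 3*x^2 - 24*x/5 + 3.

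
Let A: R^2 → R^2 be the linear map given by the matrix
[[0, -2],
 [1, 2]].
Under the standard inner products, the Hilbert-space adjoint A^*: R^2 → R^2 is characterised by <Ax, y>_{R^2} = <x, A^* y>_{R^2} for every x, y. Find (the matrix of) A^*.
A^* = A^T =
[[0, 1],
 [-2, 2]]

For real matrices with standard dot products, the defining identity <Ax, y> = <x, A^* y> gives (Ax)^T y = x^T (A^*) y, i.e. x^T A^T y = x^T (A^*) y. Since this holds for all x, y, we must have A^* = A^T. Therefore
A^* =
[[0, 1],
 [-2, 2]].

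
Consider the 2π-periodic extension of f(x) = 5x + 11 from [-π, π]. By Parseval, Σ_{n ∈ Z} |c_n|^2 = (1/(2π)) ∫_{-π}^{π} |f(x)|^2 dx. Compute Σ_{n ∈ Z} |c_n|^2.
Σ |c_n|^2 = 25π^2/3 + 121

Expand and integrate term by term over [-π, π]:
  ∫ (5x)^2 dx = 25·(2π^3/3); ∫ 2·5·(11)·x dx = 0 (odd integrand); ∫ 11^2 dx = 121·2π.
So (1/(2π)) ∫_{-π}^{π} (5x + 11)^2 dx = 25π^2/3 + 121 = 25π^2/3 + 121.
Parseval ⇒ Σ |c_n|^2 = 25π^2/3 + 121.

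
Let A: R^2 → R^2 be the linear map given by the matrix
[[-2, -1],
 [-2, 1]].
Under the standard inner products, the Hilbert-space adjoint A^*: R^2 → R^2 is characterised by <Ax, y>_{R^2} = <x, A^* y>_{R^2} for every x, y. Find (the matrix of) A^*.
A^* = A^T =
[[-2, -2],
 [-1, 1]]

For real matrices with standard dot products, the defining identity <Ax, y> = <x, A^* y> gives (Ax)^T y = x^T (A^*) y, i.e. x^T A^T y = x^T (A^*) y. Since this holds for all x, y, we must have A^* = A^T. Therefore
A^* =
[[-2, -2],
 [-1, 1]].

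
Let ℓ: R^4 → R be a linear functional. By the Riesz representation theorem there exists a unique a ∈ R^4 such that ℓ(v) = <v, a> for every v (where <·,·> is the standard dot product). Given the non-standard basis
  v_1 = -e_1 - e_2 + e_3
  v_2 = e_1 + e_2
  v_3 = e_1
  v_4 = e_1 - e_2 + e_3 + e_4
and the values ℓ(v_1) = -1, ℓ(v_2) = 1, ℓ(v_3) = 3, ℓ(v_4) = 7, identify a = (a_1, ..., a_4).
a = (3, -2, 0, 2)

Write a = (a_1, ..., a_4) in the standard basis. For each basis vector v_i, ℓ(v_i) = <v_i, a> is a linear equation in the a_j's. Collect the n equations into a matrix system V a = ℓ, where row i of V is v_i (expressed in the standard basis). Since V is invertible (lower-triangular with 1s on the diagonal, up to permutation), solve by back-substitution:
  V =
[[-1, -1, 1, 0],
 [1, 1, 0, 0],
 [1, 0, 0, 0],
 [1, -1, 1, 1]]
  V a = (-1, 1, 3, 7)
Solving gives a = (3, -2, 0, 2).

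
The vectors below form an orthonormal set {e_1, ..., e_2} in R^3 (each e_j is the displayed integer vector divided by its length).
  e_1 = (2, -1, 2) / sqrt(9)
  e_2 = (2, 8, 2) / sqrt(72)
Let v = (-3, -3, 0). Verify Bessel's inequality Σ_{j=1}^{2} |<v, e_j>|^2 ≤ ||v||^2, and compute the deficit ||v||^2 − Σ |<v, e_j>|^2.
Σ |<v, e_j>|^2 = 27/2; ||v||^2 = 18; deficit = 9/2

Write each e_j = u_j / sqrt(<u_j, u_j>) where u_j is the displayed integer vector. Then <v, e_j> = <v, u_j> / sqrt(<u_j, u_j>), so |<v, e_j>|^2 = <v, u_j>^2 / <u_j, u_j>.
Coefficients: <v, e_1> = -3/sqrt(9), <v, e_2> = -30/sqrt(72).
Square and sum: Σ |<v, e_j>|^2 = 27/2.
Compute ||v||^2 = v·v = 18.
Deficit = 18 − 27/2 = 9/2 ≥ 0, confirming Bessel's inequality. (The deficit equals ||v − Σ <v,e_j> e_j||^2, the squared distance from v to span{e_j}.)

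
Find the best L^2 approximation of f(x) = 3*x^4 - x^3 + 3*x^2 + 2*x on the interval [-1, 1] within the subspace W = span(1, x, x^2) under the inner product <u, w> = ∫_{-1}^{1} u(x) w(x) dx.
g(x) = 39*x^2/7 + 7*x/5 - 9/35

The best approximation g ∈ W is the orthogonal projection of f onto W. Writing g = a_0 + a_1 x + a_2 x^2, the coefficients solve the normal equations G · a = b where
  G_{ij} = <φ_i, φ_j> and b_i = <f, φ_i>, with φ_0 = 1, φ_1 = x, φ_2 = x^2.
G =
  [2, 0, 2/3]
  [0, 2/3, 0]
  [2/3, 0, 2/5],
b = (16/5, 14/15, 72/35).
Solving gives a_0 = -9/35, a_1 = 7/5, a_2 = 39/7, so
  g(x) = 39*x^2/7 + 7*x/5 - 9/35.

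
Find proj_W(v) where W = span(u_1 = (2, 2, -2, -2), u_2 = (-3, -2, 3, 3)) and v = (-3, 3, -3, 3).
proj_W(v) = (-1, 3, 1, 1)

Set up U = [u_1 | ... | u_2] ∈ R^(4×2). The projector onto W = col(U) is P = U (U^T U)^(-1) U^T.
Compute U^T U =
  [16, -22]
  [-22, 31],
and U^T v = (0, 3).
Solve U^T U · c = U^T v for the coefficients: c = (11/2, 4). The projection is proj_W(v) = U c.
Check: (v - proj_W(v)) · u_1 = 0  (should be 0).
Check: (v - proj_W(v)) · u_2 = 0  (should be 0).
Result: proj_W(v) = (-1, 3, 1, 1).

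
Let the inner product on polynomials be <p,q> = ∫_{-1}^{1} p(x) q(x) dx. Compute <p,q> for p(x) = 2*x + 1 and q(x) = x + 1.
<p,q> = 10/3

Expand the product: p(x)·q(x) = 2*x^2 + 3*x + 1.
∫_{-1}^{1} of each monomial x^k gives [2/(k+1) if k even, 0 if k odd]. Integrating term-by-term (or equivalently evaluating the antiderivative F(x) = 2*x^3/3 + 3*x^2/2 + x at the endpoints):
  F(1) − F(−1) = 19/6 − (-1/6) = 10/3.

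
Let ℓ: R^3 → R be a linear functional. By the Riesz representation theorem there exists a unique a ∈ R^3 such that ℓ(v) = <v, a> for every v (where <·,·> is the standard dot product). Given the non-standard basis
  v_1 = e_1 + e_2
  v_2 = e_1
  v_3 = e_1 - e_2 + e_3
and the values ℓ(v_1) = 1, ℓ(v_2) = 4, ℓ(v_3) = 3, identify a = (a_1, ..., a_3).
a = (4, -3, -4)

Write a = (a_1, ..., a_3) in the standard basis. For each basis vector v_i, ℓ(v_i) = <v_i, a> is a linear equation in the a_j's. Collect the n equations into a matrix system V a = ℓ, where row i of V is v_i (expressed in the standard basis). Since V is invertible (lower-triangular with 1s on the diagonal, up to permutation), solve by back-substitution:
  V =
[[1, 1, 0],
 [1, 0, 0],
 [1, -1, 1]]
  V a = (1, 4, 3)
Solving gives a = (4, -3, -4).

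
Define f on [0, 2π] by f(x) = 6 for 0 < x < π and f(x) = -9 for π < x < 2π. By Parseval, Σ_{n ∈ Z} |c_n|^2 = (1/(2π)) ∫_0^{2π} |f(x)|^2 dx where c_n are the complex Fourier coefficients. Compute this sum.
Σ |c_n|^2 = 117/2

Parseval equates the L^2 energy of f (normalised by 1/(2π)) with the ℓ^2 sum of its Fourier coefficients: (1/(2π)) ∫_0^{2π} |f|^2 = Σ |c_n|^2.
Compute the left side: (1/(2π)) [∫_0^π 6^2 dx + ∫_π^{2π} (-9)^2 dx] = (1/(2π)) · (36π + 81π) = (36 + 81)/2 = 117/2.
So Σ_{n ∈ Z} |c_n|^2 = 117/2.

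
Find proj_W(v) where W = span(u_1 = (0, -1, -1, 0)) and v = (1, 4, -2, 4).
proj_W(v) = (0, 1, 1, 0)

Set up U = [u_1 | ... | u_1] ∈ R^(4×1). The projector onto W = col(U) is P = U (U^T U)^(-1) U^T.
Compute U^T U =
  [2],
and U^T v = (-2).
Solve U^T U · c = U^T v for the coefficients: c = (-1). The projection is proj_W(v) = U c.
Check: (v - proj_W(v)) · u_1 = 0  (should be 0).
Result: proj_W(v) = (0, 1, 1, 0).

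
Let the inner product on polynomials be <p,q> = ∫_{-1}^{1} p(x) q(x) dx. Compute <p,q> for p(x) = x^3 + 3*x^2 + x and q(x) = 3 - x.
<p,q> = 74/15

Expand the product: p(x)·q(x) = -x^4 + 8*x^2 + 3*x.
∫_{-1}^{1} of each monomial x^k gives [2/(k+1) if k even, 0 if k odd]. Integrating term-by-term (or equivalently evaluating the antiderivative F(x) = -x^5/5 + 8*x^3/3 + 3*x^2/2 at the endpoints):
  F(1) − F(−1) = 119/30 − (-29/30) = 74/15.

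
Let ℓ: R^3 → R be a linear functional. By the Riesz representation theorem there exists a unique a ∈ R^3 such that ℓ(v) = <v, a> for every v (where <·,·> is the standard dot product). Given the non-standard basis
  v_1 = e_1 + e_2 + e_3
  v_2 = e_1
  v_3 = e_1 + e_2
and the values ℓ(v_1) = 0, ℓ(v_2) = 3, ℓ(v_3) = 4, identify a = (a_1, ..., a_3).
a = (3, 1, -4)

Write a = (a_1, ..., a_3) in the standard basis. For each basis vector v_i, ℓ(v_i) = <v_i, a> is a linear equation in the a_j's. Collect the n equations into a matrix system V a = ℓ, where row i of V is v_i (expressed in the standard basis). Since V is invertible (lower-triangular with 1s on the diagonal, up to permutation), solve by back-substitution:
  V =
[[1, 1, 1],
 [1, 0, 0],
 [1, 1, 0]]
  V a = (0, 3, 4)
Solving gives a = (3, 1, -4).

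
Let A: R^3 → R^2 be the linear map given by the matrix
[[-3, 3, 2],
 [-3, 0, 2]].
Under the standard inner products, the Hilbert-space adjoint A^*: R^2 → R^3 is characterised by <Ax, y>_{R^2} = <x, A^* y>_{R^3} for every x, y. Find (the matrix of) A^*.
A^* = A^T =
[[-3, -3],
 [3, 0],
 [2, 2]]

For real matrices with standard dot products, the defining identity <Ax, y> = <x, A^* y> gives (Ax)^T y = x^T (A^*) y, i.e. x^T A^T y = x^T (A^*) y. Since this holds for all x, y, we must have A^* = A^T. Therefore
A^* =
[[-3, -3],
 [3, 0],
 [2, 2]].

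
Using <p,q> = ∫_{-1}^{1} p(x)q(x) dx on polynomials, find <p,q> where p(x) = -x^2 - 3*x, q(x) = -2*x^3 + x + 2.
<p,q> = -14/15

Expand the product: p(x)·q(x) = 2*x^5 + 6*x^4 - x^3 - 5*x^2 - 6*x.
∫_{-1}^{1} of each monomial x^k gives [2/(k+1) if k even, 0 if k odd]. Integrating term-by-term (or equivalently evaluating the antiderivative F(x) = x^6/3 + 6*x^5/5 - x^4/4 - 5*x^3/3 - 3*x^2 at the endpoints):
  F(1) − F(−1) = -203/60 − (-49/20) = -14/15.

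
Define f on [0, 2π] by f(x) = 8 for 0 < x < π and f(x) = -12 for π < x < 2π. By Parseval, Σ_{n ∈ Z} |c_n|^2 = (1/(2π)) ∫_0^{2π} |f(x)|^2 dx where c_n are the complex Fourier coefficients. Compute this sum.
Σ |c_n|^2 = 104

Parseval equates the L^2 energy of f (normalised by 1/(2π)) with the ℓ^2 sum of its Fourier coefficients: (1/(2π)) ∫_0^{2π} |f|^2 = Σ |c_n|^2.
Compute the left side: (1/(2π)) [∫_0^π 8^2 dx + ∫_π^{2π} (-12)^2 dx] = (1/(2π)) · (64π + 144π) = (64 + 144)/2 = 104.
So Σ_{n ∈ Z} |c_n|^2 = 104.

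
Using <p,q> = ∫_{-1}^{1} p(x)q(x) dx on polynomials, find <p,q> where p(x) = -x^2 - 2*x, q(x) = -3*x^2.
<p,q> = 6/5

Expand the product: p(x)·q(x) = 3*x^4 + 6*x^3.
∫_{-1}^{1} of each monomial x^k gives [2/(k+1) if k even, 0 if k odd]. Integrating term-by-term (or equivalently evaluating the antiderivative F(x) = 3*x^5/5 + 3*x^4/2 at the endpoints):
  F(1) − F(−1) = 21/10 − (9/10) = 6/5.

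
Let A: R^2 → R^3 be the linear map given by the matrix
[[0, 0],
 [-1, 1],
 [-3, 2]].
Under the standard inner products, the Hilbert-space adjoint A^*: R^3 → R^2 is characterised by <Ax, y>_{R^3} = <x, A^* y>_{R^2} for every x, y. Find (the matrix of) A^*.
A^* = A^T =
[[0, -1, -3],
 [0, 1, 2]]

For real matrices with standard dot products, the defining identity <Ax, y> = <x, A^* y> gives (Ax)^T y = x^T (A^*) y, i.e. x^T A^T y = x^T (A^*) y. Since this holds for all x, y, we must have A^* = A^T. Therefore
A^* =
[[0, -1, -3],
 [0, 1, 2]].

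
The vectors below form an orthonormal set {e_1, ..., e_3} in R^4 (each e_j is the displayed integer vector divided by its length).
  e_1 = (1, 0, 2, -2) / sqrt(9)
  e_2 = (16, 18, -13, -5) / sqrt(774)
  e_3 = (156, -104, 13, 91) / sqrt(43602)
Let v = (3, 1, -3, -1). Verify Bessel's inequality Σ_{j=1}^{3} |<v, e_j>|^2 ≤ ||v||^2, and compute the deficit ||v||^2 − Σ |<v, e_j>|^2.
Σ |<v, e_j>|^2 = 17; ||v||^2 = 20; deficit = 3

Write each e_j = u_j / sqrt(<u_j, u_j>) where u_j is the displayed integer vector. Then <v, e_j> = <v, u_j> / sqrt(<u_j, u_j>), so |<v, e_j>|^2 = <v, u_j>^2 / <u_j, u_j>.
Coefficients: <v, e_1> = -1/sqrt(9), <v, e_2> = 110/sqrt(774), <v, e_3> = 234/sqrt(43602).
Square and sum: Σ |<v, e_j>|^2 = 17.
Compute ||v||^2 = v·v = 20.
Deficit = 20 − 17 = 3 ≥ 0, confirming Bessel's inequality. (The deficit equals ||v − Σ <v,e_j> e_j||^2, the squared distance from v to span{e_j}.)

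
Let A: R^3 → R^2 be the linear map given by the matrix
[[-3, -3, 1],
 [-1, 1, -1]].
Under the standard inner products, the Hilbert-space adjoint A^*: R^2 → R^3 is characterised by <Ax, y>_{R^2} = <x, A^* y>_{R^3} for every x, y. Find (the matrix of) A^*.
A^* = A^T =
[[-3, -1],
 [-3, 1],
 [1, -1]]

For real matrices with standard dot products, the defining identity <Ax, y> = <x, A^* y> gives (Ax)^T y = x^T (A^*) y, i.e. x^T A^T y = x^T (A^*) y. Since this holds for all x, y, we must have A^* = A^T. Therefore
A^* =
[[-3, -1],
 [-3, 1],
 [1, -1]].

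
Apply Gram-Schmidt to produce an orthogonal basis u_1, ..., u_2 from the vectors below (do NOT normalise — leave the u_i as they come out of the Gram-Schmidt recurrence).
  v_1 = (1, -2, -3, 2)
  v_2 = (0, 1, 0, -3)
Orthogonal basis:
  u_1 = (1, -2, -3, 2)
  u_2 = (4/9, 1/9, -4/3, -19/9)

Apply the Gram-Schmidt recurrence
  u_1 = v_1
  u_i = v_i − Σ_{j<i} ((v_i · u_j) / (u_j · u_j)) · u_j.

Step by step this gives:
  u_1 = (1, -2, -3, 2)
  u_2 = (4/9, 1/9, -4/3, -19/9)

Orthogonality check:
  u_2 · u_1 = 0 (should be 0)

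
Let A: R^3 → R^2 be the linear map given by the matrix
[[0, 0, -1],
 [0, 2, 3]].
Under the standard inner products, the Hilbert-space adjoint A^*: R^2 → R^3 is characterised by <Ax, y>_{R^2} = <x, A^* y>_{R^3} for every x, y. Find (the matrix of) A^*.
A^* = A^T =
[[0, 0],
 [0, 2],
 [-1, 3]]

For real matrices with standard dot products, the defining identity <Ax, y> = <x, A^* y> gives (Ax)^T y = x^T (A^*) y, i.e. x^T A^T y = x^T (A^*) y. Since this holds for all x, y, we must have A^* = A^T. Therefore
A^* =
[[0, 0],
 [0, 2],
 [-1, 3]].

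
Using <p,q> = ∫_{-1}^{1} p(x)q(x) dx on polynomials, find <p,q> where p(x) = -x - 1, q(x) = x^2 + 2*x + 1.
<p,q> = -4

Expand the product: p(x)·q(x) = -x^3 - 3*x^2 - 3*x - 1.
∫_{-1}^{1} of each monomial x^k gives [2/(k+1) if k even, 0 if k odd]. Integrating term-by-term (or equivalently evaluating the antiderivative F(x) = -x^4/4 - x^3 - 3*x^2/2 - x at the endpoints):
  F(1) − F(−1) = -15/4 − (1/4) = -4.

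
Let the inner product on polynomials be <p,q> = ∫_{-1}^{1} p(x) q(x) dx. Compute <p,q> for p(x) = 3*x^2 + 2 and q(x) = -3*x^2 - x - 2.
<p,q> = -98/5

Expand the product: p(x)·q(x) = -9*x^4 - 3*x^3 - 12*x^2 - 2*x - 4.
∫_{-1}^{1} of each monomial x^k gives [2/(k+1) if k even, 0 if k odd]. Integrating term-by-term (or equivalently evaluating the antiderivative F(x) = -9*x^5/5 - 3*x^4/4 - 4*x^3 - x^2 - 4*x at the endpoints):
  F(1) − F(−1) = -231/20 − (161/20) = -98/5.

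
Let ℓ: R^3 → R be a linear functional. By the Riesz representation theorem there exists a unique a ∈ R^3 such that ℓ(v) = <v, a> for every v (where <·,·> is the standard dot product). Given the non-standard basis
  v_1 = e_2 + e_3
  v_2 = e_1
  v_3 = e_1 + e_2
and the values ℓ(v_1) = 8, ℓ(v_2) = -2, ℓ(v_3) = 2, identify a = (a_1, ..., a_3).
a = (-2, 4, 4)

Write a = (a_1, ..., a_3) in the standard basis. For each basis vector v_i, ℓ(v_i) = <v_i, a> is a linear equation in the a_j's. Collect the n equations into a matrix system V a = ℓ, where row i of V is v_i (expressed in the standard basis). Since V is invertible (lower-triangular with 1s on the diagonal, up to permutation), solve by back-substitution:
  V =
[[0, 1, 1],
 [1, 0, 0],
 [1, 1, 0]]
  V a = (8, -2, 2)
Solving gives a = (-2, 4, 4).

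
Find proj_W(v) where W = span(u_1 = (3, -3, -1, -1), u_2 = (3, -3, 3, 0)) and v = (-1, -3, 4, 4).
proj_W(v) = (22/35, -22/35, 166/35, 36/35)

Set up U = [u_1 | ... | u_2] ∈ R^(4×2). The projector onto W = col(U) is P = U (U^T U)^(-1) U^T.
Compute U^T U =
  [20, 15]
  [15, 27],
and U^T v = (-2, 18).
Solve U^T U · c = U^T v for the coefficients: c = (-36/35, 26/21). The projection is proj_W(v) = U c.
Check: (v - proj_W(v)) · u_1 = 0  (should be 0).
Check: (v - proj_W(v)) · u_2 = 0  (should be 0).
Result: proj_W(v) = (22/35, -22/35, 166/35, 36/35).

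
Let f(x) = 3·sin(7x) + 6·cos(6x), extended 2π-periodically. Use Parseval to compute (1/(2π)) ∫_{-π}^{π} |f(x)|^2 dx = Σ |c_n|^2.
Σ |c_n|^2 = 45/2

Expand |f|^2 and use orthogonality of {sin(nx), cos(mx)} on [-π, π]:
  ∫_{-π}^{π} sin(nx)^2 dx = π, ∫ cos(mx)^2 dx = π, and cross terms integrate to 0.
So ∫_{-π}^{π} f(x)^2 dx = 3^2 · π + 6^2 · π = (9 + 36)π.
Divide by 2π: (9 + 36)/2 = 45/2.
By Parseval, this equals Σ |c_n|^2.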